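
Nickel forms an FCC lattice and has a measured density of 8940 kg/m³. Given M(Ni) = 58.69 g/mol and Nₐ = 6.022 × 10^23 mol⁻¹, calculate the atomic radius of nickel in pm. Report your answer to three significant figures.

124 pm

For an FCC cell (Z = 4), a³ = Z·M/(N_A·ρ) = 4 × 58.69 / (6.022 × 10²³ × 8.940) = 4.361 × 10^-23 cm³, so a = 3.520 × 10^-8 cm = 352.0 pm.
Atoms touch along the face diagonal, so √2·a = 4r, so r = 0.3536 × a = 124 pm.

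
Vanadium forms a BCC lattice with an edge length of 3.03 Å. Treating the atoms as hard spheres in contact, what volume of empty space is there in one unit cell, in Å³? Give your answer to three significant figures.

In a BCC lattice atoms touch along the body diagonal, so √3·a = 4r, so r = 0.4330a = 1.312 Å.
V_cell = a³ = 27.82 Å³; V_atoms = 2 × (4/3)πr³ = 18.92 Å³.
Empty space = 27.82 − 18.92 = 8.90 Å³.

8.90 Å³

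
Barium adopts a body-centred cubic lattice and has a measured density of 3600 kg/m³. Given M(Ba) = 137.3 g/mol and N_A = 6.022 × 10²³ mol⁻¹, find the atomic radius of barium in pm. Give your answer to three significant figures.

217 pm

For a BCC cell (Z = 2), a³ = Z·M/(N_A·ρ) = 2 × 137.3 / (6.022 × 10²³ × 3.600) = 1.267 × 10^-22 cm³, so a = 5.022 × 10^-8 cm = 502.2 pm.
Atoms touch along the body diagonal, so √3·a = 4r, so r = 0.4330 × a = 217 pm.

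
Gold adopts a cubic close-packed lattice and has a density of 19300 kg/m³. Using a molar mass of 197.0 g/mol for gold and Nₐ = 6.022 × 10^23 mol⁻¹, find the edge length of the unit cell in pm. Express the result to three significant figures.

With Z = 4 atoms per FCC cell, a³ = Z·M/(N_A·ρ) = 4 × 197.0 / (6.022 × 10²³ × 19.30 g/cm³) = 6.780 × 10^-23 cm³.
a = (6.780 × 10^-23)^(1/3) = 4.078 × 10^-8 cm = 408 pm.

408 pm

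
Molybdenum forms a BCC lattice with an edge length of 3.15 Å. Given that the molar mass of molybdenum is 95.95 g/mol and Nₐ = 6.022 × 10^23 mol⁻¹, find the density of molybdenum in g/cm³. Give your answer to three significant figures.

A BCC unit cell contains Z = 2 atoms.
Cell volume: a³ = (3.15 Å)³ = (3.150 × 10^-8 cm)³ = 3.126 × 10^-23 cm³.
ρ = Z·M/(N_A·a³) = 2 × 95.95 / (6.022 × 10²³ × 3.126 × 10^-23) = 10.20 g/cm³.

10.2 g/cm³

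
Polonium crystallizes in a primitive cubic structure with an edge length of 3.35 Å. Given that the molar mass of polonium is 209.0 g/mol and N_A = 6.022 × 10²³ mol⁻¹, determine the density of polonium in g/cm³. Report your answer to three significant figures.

A simple cubic unit cell contains Z = 1 atom.
Cell volume: a³ = (3.35 Å)³ = (3.350 × 10^-8 cm)³ = 3.760 × 10^-23 cm³.
ρ = Z·M/(N_A·a³) = 1 × 209.0 / (6.022 × 10²³ × 3.760 × 10^-23) = 9.231 g/cm³.

9.23 g/cm³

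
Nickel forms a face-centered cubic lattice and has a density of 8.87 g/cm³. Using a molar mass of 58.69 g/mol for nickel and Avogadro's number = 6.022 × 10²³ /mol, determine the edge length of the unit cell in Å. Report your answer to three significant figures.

With Z = 4 atoms per FCC cell, a³ = Z·M/(N_A·ρ) = 4 × 58.69 / (6.022 × 10²³ × 8.870 g/cm³) = 4.395 × 10^-23 cm³.
a = (4.395 × 10^-23)^(1/3) = 3.529 × 10^-8 cm = 3.53 Å.

3.53 Å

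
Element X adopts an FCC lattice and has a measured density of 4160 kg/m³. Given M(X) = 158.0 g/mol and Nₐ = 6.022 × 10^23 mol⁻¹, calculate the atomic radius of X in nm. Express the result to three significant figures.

0.223 nm

For an FCC cell (Z = 4), a³ = Z·M/(N_A·ρ) = 4 × 158.0 / (6.022 × 10²³ × 4.160) = 2.523 × 10^-22 cm³, so a = 6.319 × 10^-8 cm = 0.6319 nm.
Atoms touch along the face diagonal, so √2·a = 4r, so r = 0.3536 × a = 0.223 nm.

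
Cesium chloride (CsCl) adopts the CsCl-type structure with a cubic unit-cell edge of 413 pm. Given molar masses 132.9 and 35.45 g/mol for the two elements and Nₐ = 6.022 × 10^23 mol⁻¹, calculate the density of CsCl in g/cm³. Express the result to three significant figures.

The CsCl-type structure contains Z = 1 formula unit per cell; M(CsCl) = 132.9 + 35.45 = 168.35 g/mol.
a³ = (4.130 × 10^-8 cm)³ = 7.044 × 10^-23 cm³.
ρ = 1 × 168.35 / (6.022 × 10²³ × 7.044 × 10^-23) = 3.968 g/cm³.

3.97 g/cm³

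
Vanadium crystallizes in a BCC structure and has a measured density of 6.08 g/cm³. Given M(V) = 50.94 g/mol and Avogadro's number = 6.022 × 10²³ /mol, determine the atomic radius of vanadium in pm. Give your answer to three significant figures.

For a BCC cell (Z = 2), a³ = Z·M/(N_A·ρ) = 2 × 50.94 / (6.022 × 10²³ × 6.080) = 2.783 × 10^-23 cm³, so a = 3.030 × 10^-8 cm = 303.0 pm.
Atoms touch along the body diagonal, so √3·a = 4r, so r = 0.4330 × a = 131 pm.

131 pm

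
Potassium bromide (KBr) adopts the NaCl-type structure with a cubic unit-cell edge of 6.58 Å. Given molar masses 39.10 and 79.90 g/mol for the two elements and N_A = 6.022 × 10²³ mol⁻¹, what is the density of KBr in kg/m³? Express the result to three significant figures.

2770 kg/m³

The NaCl-type structure contains Z = 4 formula units per cell; M(KBr) = 39.10 + 79.90 = 119.0 g/mol.
a³ = (6.580 × 10^-8 cm)³ = 2.849 × 10^-22 cm³.
ρ = 4 × 119.0 / (6.022 × 10²³ × 2.849 × 10^-22) = 2.775 g/cm³ = 2770 kg/m³.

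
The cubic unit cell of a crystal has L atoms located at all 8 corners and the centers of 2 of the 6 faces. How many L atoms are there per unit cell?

Corner atoms are shared by 8 cells (1/8 each), face atoms by 2 (1/2 each).
Net atoms = 8 × 1/8 + 2 × 1/2 = 1 + 1 = 2.

2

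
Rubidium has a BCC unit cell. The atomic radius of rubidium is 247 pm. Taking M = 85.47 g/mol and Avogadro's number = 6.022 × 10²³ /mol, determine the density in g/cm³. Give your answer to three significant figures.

In a BCC lattice, atoms touch along the body diagonal, so √3·a = 4r, giving a = 570.4 pm = 5.704 × 10^-8 cm.
With Z = 2, ρ = Z·M/(N_A·a³) = 2 × 85.47 / (6.022 × 10²³ × 1.856 × 10^-22) = 1.529 g/cm³.

1.53 g/cm³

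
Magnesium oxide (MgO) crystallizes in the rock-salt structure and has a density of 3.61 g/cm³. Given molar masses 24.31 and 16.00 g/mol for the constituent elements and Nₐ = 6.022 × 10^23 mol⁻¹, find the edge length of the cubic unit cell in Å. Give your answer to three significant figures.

M(MgO) = 40.31 g/mol; Z = 4 formula units per cell.
a³ = Z·M/(N_A·ρ) = 4 × 40.31 / (6.022 × 10²³ × 3.61) = 7.417 × 10^-23 cm³, so a = 4.202 × 10^-8 cm = 4.20 Å.

4.20 Å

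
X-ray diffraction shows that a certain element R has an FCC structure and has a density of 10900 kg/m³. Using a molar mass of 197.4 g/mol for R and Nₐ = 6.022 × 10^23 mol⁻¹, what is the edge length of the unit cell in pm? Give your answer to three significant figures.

494 pm

With Z = 4 atoms per FCC cell, a³ = Z·M/(N_A·ρ) = 4 × 197.4 / (6.022 × 10²³ × 10.90 g/cm³) = 1.203 × 10^-22 cm³.
a = (1.203 × 10^-22)^(1/3) = 4.936 × 10^-8 cm = 494 pm.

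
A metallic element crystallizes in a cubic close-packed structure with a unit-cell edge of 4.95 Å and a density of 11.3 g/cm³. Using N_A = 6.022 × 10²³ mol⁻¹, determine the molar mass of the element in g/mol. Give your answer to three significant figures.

206 g/mol

An FCC cell has Z = 4 atoms; a = 4.950 × 10^-8 cm.
M = ρ·N_A·a³/Z = 11.3 × 6.022 × 10²³ × 1.213 × 10^-22 / 4 = 206 g/mol.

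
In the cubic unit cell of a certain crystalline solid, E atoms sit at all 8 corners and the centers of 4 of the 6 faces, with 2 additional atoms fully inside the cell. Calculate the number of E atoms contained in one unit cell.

Corner atoms are shared by 8 cells (1/8 each), face atoms by 2 (1/2 each), interior atoms are unshared.
Net atoms = 8 × 1/8 + 4 × 1/2 + 2 = 1 + 2 + 2 = 5.

5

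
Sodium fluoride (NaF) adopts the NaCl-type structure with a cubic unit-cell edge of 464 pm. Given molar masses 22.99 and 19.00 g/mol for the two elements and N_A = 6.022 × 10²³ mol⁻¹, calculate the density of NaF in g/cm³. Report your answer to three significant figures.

The NaCl-type structure contains Z = 4 formula units per cell; M(NaF) = 22.99 + 19.00 = 41.99 g/mol.
a³ = (4.640 × 10^-8 cm)³ = 9.990 × 10^-23 cm³.
ρ = 4 × 41.99 / (6.022 × 10²³ × 9.990 × 10^-23) = 2.792 g/cm³.

2.79 g/cm³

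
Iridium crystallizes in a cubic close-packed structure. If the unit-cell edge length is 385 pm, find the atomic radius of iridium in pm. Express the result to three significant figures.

In an FCC lattice, atoms touch along the face diagonal, so √2·a = 4r.
r = √2·a/4 = 1.4142 × 385 / 4 = 136 pm.

136 pm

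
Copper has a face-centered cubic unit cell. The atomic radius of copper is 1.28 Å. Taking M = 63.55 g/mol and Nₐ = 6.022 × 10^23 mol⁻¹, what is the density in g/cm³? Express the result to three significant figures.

8.90 g/cm³

In an FCC lattice, atoms touch along the face diagonal, so √2·a = 4r, giving a = 3.620 Å = 3.620 × 10^-8 cm.
With Z = 4, ρ = Z·M/(N_A·a³) = 4 × 63.55 / (6.022 × 10²³ × 4.745 × 10^-23) = 8.895 g/cm³.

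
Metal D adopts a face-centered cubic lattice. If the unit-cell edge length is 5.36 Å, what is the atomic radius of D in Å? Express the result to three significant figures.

In an FCC lattice, atoms touch along the face diagonal, so √2·a = 4r.
r = √2·a/4 = 1.4142 × 5.36 / 4 = 1.90 Å.

1.90 Å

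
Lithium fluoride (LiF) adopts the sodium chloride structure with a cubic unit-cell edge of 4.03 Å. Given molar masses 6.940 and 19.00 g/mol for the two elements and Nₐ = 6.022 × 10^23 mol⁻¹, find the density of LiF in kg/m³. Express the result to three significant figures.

2630 kg/m³

The sodium chloride structure contains Z = 4 formula units per cell; M(LiF) = 6.940 + 19.00 = 25.94 g/mol.
a³ = (4.030 × 10^-8 cm)³ = 6.545 × 10^-23 cm³.
ρ = 4 × 25.94 / (6.022 × 10²³ × 6.545 × 10^-23) = 2.633 g/cm³ = 2630 kg/m³.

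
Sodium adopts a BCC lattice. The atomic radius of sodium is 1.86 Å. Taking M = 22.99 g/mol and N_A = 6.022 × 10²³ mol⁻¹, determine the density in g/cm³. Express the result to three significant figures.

0.963 g/cm³

In a BCC lattice, atoms touch along the body diagonal, so √3·a = 4r, giving a = 4.295 Å = 4.295 × 10^-8 cm.
With Z = 2, ρ = Z·M/(N_A·a³) = 2 × 22.99 / (6.022 × 10²³ × 7.926 × 10^-23) = 0.9634 g/cm³.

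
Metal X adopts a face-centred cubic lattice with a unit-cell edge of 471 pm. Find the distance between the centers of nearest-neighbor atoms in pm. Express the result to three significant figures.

In an FCC structure, atoms touch along the face diagonal, so √2·a = 4r; the nearest-neighbor distance equals 2r = 0.7071·a.
d = 0.7071 × 471 = 333 pm.

333 pm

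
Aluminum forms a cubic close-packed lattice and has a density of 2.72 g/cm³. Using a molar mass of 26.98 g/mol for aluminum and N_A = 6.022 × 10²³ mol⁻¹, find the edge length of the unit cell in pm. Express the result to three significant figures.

With Z = 4 atoms per FCC cell, a³ = Z·M/(N_A·ρ) = 4 × 26.98 / (6.022 × 10²³ × 2.720 g/cm³) = 6.589 × 10^-23 cm³.
a = (6.589 × 10^-23)^(1/3) = 4.039 × 10^-8 cm = 404 pm.

404 pm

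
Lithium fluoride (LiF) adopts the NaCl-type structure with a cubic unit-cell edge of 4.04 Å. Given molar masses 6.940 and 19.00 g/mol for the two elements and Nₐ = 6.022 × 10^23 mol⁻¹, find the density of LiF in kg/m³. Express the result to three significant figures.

2610 kg/m³

The NaCl-type structure contains Z = 4 formula units per cell; M(LiF) = 6.940 + 19.00 = 25.94 g/mol.
a³ = (4.040 × 10^-8 cm)³ = 6.594 × 10^-23 cm³.
ρ = 4 × 25.94 / (6.022 × 10²³ × 6.594 × 10^-23) = 2.613 g/cm³ = 2610 kg/m³.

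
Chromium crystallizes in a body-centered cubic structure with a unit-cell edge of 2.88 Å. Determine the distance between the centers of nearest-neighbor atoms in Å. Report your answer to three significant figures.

2.49 Å

In a BCC structure, atoms touch along the body diagonal, so √3·a = 4r; the nearest-neighbor distance equals 2r = 0.8660·a.
d = 0.8660 × 2.88 = 2.49 Å.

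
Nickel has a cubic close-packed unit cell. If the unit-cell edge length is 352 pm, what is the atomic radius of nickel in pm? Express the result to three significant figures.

124 pm

In an FCC lattice, atoms touch along the face diagonal, so √2·a = 4r.
r = √2·a/4 = 1.4142 × 352 / 4 = 124 pm.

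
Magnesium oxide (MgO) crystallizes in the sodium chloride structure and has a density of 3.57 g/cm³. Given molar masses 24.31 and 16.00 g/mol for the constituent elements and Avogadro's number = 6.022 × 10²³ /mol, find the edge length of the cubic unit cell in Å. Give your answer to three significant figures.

M(MgO) = 40.31 g/mol; Z = 4 formula units per cell.
a³ = Z·M/(N_A·ρ) = 4 × 40.31 / (6.022 × 10²³ × 3.57) = 7.500 × 10^-23 cm³, so a = 4.217 × 10^-8 cm = 4.22 Å.

4.22 Å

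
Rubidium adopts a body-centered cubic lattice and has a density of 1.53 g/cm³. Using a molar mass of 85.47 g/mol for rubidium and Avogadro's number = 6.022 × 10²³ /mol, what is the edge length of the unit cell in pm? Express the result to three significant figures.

With Z = 2 atoms per BCC cell, a³ = Z·M/(N_A·ρ) = 2 × 85.47 / (6.022 × 10²³ × 1.530 g/cm³) = 1.855 × 10^-22 cm³.
a = (1.855 × 10^-22)^(1/3) = 5.703 × 10^-8 cm = 570 pm.

570 pm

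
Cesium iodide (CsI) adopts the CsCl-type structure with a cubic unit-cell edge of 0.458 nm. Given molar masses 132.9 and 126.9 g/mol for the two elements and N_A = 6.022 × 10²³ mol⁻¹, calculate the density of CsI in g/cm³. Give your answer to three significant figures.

The CsCl-type structure contains Z = 1 formula unit per cell; M(CsI) = 132.9 + 126.9 = 259.8 g/mol.
a³ = (4.580 × 10^-8 cm)³ = 9.607 × 10^-23 cm³.
ρ = 1 × 259.8 / (6.022 × 10²³ × 9.607 × 10^-23) = 4.491 g/cm³.

4.49 g/cm³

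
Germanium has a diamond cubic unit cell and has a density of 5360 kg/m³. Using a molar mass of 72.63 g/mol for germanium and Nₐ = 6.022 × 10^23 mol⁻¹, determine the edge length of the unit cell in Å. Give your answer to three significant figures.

With Z = 8 atoms per diamond cubic cell, a³ = Z·M/(N_A·ρ) = 8 × 72.63 / (6.022 × 10²³ × 5.360 g/cm³) = 1.800 × 10^-22 cm³.
a = (1.800 × 10^-22)^(1/3) = 5.646 × 10^-8 cm = 5.65 Å.

5.65 Å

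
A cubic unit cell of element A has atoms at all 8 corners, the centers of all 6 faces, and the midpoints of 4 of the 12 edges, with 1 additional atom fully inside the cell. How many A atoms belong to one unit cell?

6

Corner atoms are shared by 8 cells (1/8 each), face atoms by 2 (1/2 each), edge atoms by 4 (1/4 each), interior atoms are unshared.
Net atoms = 8 × 1/8 + 6 × 1/2 + 4 × 1/4 + 1 = 1 + 3 + 1 + 1 = 6.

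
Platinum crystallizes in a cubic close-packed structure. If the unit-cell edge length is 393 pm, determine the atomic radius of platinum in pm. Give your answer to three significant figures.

139 pm

In an FCC lattice, atoms touch along the face diagonal, so √2·a = 4r.
r = √2·a/4 = 1.4142 × 393 / 4 = 139 pm.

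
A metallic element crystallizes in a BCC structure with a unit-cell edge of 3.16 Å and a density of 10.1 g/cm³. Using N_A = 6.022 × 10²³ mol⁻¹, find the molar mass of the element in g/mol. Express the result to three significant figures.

96.0 g/mol

A BCC cell has Z = 2 atoms; a = 3.160 × 10^-8 cm.
M = ρ·N_A·a³/Z = 10.1 × 6.022 × 10²³ × 3.155 × 10^-23 / 2 = 96.0 g/mol.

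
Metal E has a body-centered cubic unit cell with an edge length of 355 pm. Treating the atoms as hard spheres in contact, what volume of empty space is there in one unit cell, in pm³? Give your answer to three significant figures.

1.43 × 10^7 pm³

In a BCC lattice atoms touch along the body diagonal, so √3·a = 4r, so r = 0.4330a = 153.7 pm.
V_cell = a³ = 4.474 × 10^7 pm³; V_atoms = 2 × (4/3)πr³ = 3.043 × 10^7 pm³.
Empty space = 4.474 × 10^7 − 3.043 × 10^7 = 1.43 × 10^7 pm³.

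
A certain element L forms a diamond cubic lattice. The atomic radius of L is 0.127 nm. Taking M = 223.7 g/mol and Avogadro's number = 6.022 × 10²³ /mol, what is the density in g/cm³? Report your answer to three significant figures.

In a diamond cubic lattice, nearest neighbors lie along the body diagonal with √3·a = 8r, giving a = 0.5866 nm = 5.866 × 10^-8 cm.
With Z = 8, ρ = Z·M/(N_A·a³) = 8 × 223.7 / (6.022 × 10²³ × 2.018 × 10^-22) = 14.72 g/cm³.

14.7 g/cm³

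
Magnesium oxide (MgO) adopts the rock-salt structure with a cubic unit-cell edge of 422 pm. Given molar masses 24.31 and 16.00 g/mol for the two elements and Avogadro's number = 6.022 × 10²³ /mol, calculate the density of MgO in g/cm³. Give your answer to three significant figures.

The rock-salt structure contains Z = 4 formula units per cell; M(MgO) = 24.31 + 16.00 = 40.31 g/mol.
a³ = (4.220 × 10^-8 cm)³ = 7.515 × 10^-23 cm³.
ρ = 4 × 40.31 / (6.022 × 10²³ × 7.515 × 10^-23) = 3.563 g/cm³.

3.56 g/cm³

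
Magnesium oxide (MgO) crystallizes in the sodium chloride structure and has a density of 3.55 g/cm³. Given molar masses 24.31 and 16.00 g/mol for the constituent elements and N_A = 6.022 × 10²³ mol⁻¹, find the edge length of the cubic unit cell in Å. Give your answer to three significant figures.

4.23 Å

M(MgO) = 40.31 g/mol; Z = 4 formula units per cell.
a³ = Z·M/(N_A·ρ) = 4 × 40.31 / (6.022 × 10²³ × 3.55) = 7.542 × 10^-23 cm³, so a = 4.225 × 10^-8 cm = 4.23 Å.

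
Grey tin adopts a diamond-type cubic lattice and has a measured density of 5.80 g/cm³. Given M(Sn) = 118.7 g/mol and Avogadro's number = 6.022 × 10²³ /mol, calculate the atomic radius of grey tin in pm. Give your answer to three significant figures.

140 pm

For a diamond cubic cell (Z = 8), a³ = Z·M/(N_A·ρ) = 8 × 118.7 / (6.022 × 10²³ × 5.800) = 2.719 × 10^-22 cm³, so a = 6.478 × 10^-8 cm = 647.8 pm.
Nearest neighbors lie along the body diagonal with √3·a = 8r, so r = 0.2165 × a = 140 pm.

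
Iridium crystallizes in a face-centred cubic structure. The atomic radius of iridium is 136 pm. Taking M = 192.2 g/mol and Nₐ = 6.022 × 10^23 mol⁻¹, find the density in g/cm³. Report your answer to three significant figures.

In an FCC lattice, atoms touch along the face diagonal, so √2·a = 4r, giving a = 384.7 pm = 3.847 × 10^-8 cm.
With Z = 4, ρ = Z·M/(N_A·a³) = 4 × 192.2 / (6.022 × 10²³ × 5.692 × 10^-23) = 22.43 g/cm³.

22.4 g/cm³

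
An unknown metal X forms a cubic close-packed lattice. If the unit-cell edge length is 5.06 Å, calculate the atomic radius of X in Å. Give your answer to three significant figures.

1.79 Å

In an FCC lattice, atoms touch along the face diagonal, so √2·a = 4r.
r = √2·a/4 = 1.4142 × 5.06 / 4 = 1.79 Å.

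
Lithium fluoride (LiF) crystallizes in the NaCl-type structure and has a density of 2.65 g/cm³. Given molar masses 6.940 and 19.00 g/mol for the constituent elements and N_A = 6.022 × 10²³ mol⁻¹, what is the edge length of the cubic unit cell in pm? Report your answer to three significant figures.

402 pm

M(LiF) = 25.94 g/mol; Z = 4 formula units per cell.
a³ = Z·M/(N_A·ρ) = 4 × 25.94 / (6.022 × 10²³ × 2.65) = 6.502 × 10^-23 cm³, so a = 4.021 × 10^-8 cm = 402 pm.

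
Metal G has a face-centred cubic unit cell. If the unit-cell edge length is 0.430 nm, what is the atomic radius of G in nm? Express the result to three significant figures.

0.152 nm

In an FCC lattice, atoms touch along the face diagonal, so √2·a = 4r.
r = √2·a/4 = 1.4142 × 0.430 / 4 = 0.152 nm.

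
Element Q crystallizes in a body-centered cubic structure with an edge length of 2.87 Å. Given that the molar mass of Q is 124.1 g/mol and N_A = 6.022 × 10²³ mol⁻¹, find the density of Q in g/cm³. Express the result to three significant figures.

17.4 g/cm³

A BCC unit cell contains Z = 2 atoms.
Cell volume: a³ = (2.87 Å)³ = (2.870 × 10^-8 cm)³ = 2.364 × 10^-23 cm³.
ρ = Z·M/(N_A·a³) = 2 × 124.1 / (6.022 × 10²³ × 2.364 × 10^-23) = 17.43 g/cm³.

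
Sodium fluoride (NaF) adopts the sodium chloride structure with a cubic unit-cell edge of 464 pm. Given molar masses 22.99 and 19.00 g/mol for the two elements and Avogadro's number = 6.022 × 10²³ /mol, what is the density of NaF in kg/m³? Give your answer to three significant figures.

The sodium chloride structure contains Z = 4 formula units per cell; M(NaF) = 22.99 + 19.00 = 41.99 g/mol.
a³ = (4.640 × 10^-8 cm)³ = 9.990 × 10^-23 cm³.
ρ = 4 × 41.99 / (6.022 × 10²³ × 9.990 × 10^-23) = 2.792 g/cm³ = 2790 kg/m³.

2790 kg/m³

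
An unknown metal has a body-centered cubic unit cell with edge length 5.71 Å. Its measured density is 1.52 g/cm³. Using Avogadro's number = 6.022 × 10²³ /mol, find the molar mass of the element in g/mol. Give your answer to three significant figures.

85.2 g/mol

A BCC cell has Z = 2 atoms; a = 5.710 × 10^-8 cm.
M = ρ·N_A·a³/Z = 1.52 × 6.022 × 10²³ × 1.862 × 10^-22 / 2 = 85.2 g/mol.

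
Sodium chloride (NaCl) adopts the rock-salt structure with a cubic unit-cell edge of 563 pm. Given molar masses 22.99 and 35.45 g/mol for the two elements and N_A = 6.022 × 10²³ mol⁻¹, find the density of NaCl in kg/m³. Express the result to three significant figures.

2180 kg/m³

The rock-salt structure contains Z = 4 formula units per cell; M(NaCl) = 22.99 + 35.45 = 58.44 g/mol.
a³ = (5.630 × 10^-8 cm)³ = 1.785 × 10^-22 cm³.
ρ = 4 × 58.44 / (6.022 × 10²³ × 1.785 × 10^-22) = 2.175 g/cm³ = 2180 kg/m³.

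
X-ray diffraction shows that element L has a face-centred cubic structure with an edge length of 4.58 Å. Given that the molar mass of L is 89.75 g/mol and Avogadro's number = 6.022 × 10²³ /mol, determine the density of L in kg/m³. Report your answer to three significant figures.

An FCC unit cell contains Z = 4 atoms.
Cell volume: a³ = (4.58 Å)³ = (4.580 × 10^-8 cm)³ = 9.607 × 10^-23 cm³.
ρ = Z·M/(N_A·a³) = 4 × 89.75 / (6.022 × 10²³ × 9.607 × 10^-23) = 6.205 g/cm³ = 6210 kg/m³.

6210 kg/m³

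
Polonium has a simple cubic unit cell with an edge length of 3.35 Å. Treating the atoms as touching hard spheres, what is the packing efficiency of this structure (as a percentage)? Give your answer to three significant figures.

52.4%

In a simple cubic lattice atoms touch along the cell edge, so a = 2r, so r = 0.5000a = 1.675 Å.
Packing fraction = Z·(4/3)πr³ / a³ = 1 × (4/3)π × (1.675)³ / (3.35)³ = 0.5236 = 52.4%.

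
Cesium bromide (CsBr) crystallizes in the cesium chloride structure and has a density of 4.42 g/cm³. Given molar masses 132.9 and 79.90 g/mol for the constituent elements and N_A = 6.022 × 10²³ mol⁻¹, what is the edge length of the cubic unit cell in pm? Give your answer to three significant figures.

M(CsBr) = 212.8 g/mol; Z = 1 formula unit per cell.
a³ = Z·M/(N_A·ρ) = 1 × 212.8 / (6.022 × 10²³ × 4.42) = 7.995 × 10^-23 cm³, so a = 4.308 × 10^-8 cm = 431 pm.

431 pm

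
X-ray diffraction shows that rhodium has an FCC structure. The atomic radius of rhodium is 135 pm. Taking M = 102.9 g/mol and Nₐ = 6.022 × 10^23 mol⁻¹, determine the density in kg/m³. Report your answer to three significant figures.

12300 kg/m³

In an FCC lattice, atoms touch along the face diagonal, so √2·a = 4r, giving a = 381.8 pm = 3.818 × 10^-8 cm.
With Z = 4, ρ = Z·M/(N_A·a³) = 4 × 102.9 / (6.022 × 10²³ × 5.567 × 10^-23) = 12.28 g/cm³ = 12300 kg/m³.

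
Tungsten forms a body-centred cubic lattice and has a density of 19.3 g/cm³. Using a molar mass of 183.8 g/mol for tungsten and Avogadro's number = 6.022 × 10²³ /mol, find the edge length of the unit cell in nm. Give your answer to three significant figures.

0.316 nm

With Z = 2 atoms per BCC cell, a³ = Z·M/(N_A·ρ) = 2 × 183.8 / (6.022 × 10²³ × 19.30 g/cm³) = 3.163 × 10^-23 cm³.
a = (3.163 × 10^-23)^(1/3) = 3.162 × 10^-8 cm = 0.316 nm.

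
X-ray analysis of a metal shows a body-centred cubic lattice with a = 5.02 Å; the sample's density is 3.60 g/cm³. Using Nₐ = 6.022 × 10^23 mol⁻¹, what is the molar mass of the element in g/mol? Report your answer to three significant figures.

137 g/mol

A BCC cell has Z = 2 atoms; a = 5.020 × 10^-8 cm.
M = ρ·N_A·a³/Z = 3.60 × 6.022 × 10²³ × 1.265 × 10^-22 / 2 = 137 g/mol.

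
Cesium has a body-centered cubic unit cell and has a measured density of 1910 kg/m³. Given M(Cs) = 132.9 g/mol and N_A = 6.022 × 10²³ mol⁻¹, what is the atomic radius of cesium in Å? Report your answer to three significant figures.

2.66 Å

For a BCC cell (Z = 2), a³ = Z·M/(N_A·ρ) = 2 × 132.9 / (6.022 × 10²³ × 1.910) = 2.311 × 10^-22 cm³, so a = 6.137 × 10^-8 cm = 6.137 Å.
Atoms touch along the body diagonal, so √3·a = 4r, so r = 0.4330 × a = 2.66 Å.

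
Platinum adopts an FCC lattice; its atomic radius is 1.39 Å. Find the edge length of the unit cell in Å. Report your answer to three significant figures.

3.93 Å

In an FCC lattice, atoms touch along the face diagonal, so √2·a = 4r.
a = 4r/√2 = 4 × 1.39 / 1.4142 = 3.93 Å.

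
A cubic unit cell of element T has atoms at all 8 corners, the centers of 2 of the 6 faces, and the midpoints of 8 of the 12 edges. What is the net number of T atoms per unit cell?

Corner atoms are shared by 8 cells (1/8 each), face atoms by 2 (1/2 each), edge atoms by 4 (1/4 each).
Net atoms = 8 × 1/8 + 2 × 1/2 + 8 × 1/4 = 1 + 1 + 2 = 4.

4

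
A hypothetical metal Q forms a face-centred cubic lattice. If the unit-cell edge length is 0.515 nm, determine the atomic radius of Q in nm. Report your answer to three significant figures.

In an FCC lattice, atoms touch along the face diagonal, so √2·a = 4r.
r = √2·a/4 = 1.4142 × 0.515 / 4 = 0.182 nm.

0.182 nm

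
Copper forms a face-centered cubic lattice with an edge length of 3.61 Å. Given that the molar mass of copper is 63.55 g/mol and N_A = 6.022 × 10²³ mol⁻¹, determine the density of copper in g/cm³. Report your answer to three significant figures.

An FCC unit cell contains Z = 4 atoms.
Cell volume: a³ = (3.61 Å)³ = (3.610 × 10^-8 cm)³ = 4.705 × 10^-23 cm³.
ρ = Z·M/(N_A·a³) = 4 × 63.55 / (6.022 × 10²³ × 4.705 × 10^-23) = 8.972 g/cm³.

8.97 g/cm³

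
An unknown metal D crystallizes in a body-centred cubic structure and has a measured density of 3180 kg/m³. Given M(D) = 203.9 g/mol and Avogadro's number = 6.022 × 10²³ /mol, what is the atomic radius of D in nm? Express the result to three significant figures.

For a BCC cell (Z = 2), a³ = Z·M/(N_A·ρ) = 2 × 203.9 / (6.022 × 10²³ × 3.180) = 2.130 × 10^-22 cm³, so a = 5.972 × 10^-8 cm = 0.5972 nm.
Atoms touch along the body diagonal, so √3·a = 4r, so r = 0.4330 × a = 0.259 nm.

0.259 nm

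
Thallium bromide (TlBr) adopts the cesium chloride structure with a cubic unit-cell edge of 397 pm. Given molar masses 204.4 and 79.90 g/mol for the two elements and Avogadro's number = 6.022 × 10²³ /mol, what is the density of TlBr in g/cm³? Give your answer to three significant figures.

7.55 g/cm³

The cesium chloride structure contains Z = 1 formula unit per cell; M(TlBr) = 204.4 + 79.90 = 284.3 g/mol.
a³ = (3.970 × 10^-8 cm)³ = 6.257 × 10^-23 cm³.
ρ = 1 × 284.3 / (6.022 × 10²³ × 6.257 × 10^-23) = 7.545 g/cm³.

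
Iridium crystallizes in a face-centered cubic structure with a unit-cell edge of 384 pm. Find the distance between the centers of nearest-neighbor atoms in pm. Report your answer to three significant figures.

272 pm

In an FCC structure, atoms touch along the face diagonal, so √2·a = 4r; the nearest-neighbor distance equals 2r = 0.7071·a.
d = 0.7071 × 384 = 272 pm.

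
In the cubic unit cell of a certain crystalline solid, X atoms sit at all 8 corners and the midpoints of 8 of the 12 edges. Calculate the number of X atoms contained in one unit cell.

3

Corner atoms are shared by 8 cells (1/8 each), edge atoms by 4 (1/4 each).
Net atoms = 8 × 1/8 + 8 × 1/4 = 1 + 2 = 3.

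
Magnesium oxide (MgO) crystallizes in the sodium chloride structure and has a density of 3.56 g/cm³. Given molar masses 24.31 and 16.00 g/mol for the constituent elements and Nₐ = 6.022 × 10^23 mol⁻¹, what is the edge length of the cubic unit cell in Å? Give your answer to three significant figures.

4.22 Å

M(MgO) = 40.31 g/mol; Z = 4 formula units per cell.
a³ = Z·M/(N_A·ρ) = 4 × 40.31 / (6.022 × 10²³ × 3.56) = 7.521 × 10^-23 cm³, so a = 4.221 × 10^-8 cm = 4.22 Å.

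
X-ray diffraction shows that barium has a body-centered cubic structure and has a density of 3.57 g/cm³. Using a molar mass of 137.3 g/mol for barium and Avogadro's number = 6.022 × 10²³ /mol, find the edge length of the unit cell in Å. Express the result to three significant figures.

5.04 Å

With Z = 2 atoms per BCC cell, a³ = Z·M/(N_A·ρ) = 2 × 137.3 / (6.022 × 10²³ × 3.570 g/cm³) = 1.277 × 10^-22 cm³.
a = (1.277 × 10^-22)^(1/3) = 5.036 × 10^-8 cm = 5.04 Å.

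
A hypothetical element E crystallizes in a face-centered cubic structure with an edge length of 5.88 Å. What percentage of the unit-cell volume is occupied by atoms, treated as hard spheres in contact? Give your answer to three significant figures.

In an FCC lattice atoms touch along the face diagonal, so √2·a = 4r, so r = 0.3536a = 2.079 Å.
Packing fraction = Z·(4/3)πr³ / a³ = 4 × (4/3)π × (2.079)³ / (5.88)³ = 0.7405 = 74.0%.

74.0%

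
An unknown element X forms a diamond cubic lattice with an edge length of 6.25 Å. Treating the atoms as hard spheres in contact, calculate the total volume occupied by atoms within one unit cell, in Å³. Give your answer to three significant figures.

83.0 Å³

In a diamond cubic lattice nearest neighbors lie along the body diagonal with √3·a = 8r, so r = 0.2165a = 1.353 Å.
V_atoms = Z × (4/3)πr³ = 8 × (4/3)π × (1.353)³ = 83.0 Å³.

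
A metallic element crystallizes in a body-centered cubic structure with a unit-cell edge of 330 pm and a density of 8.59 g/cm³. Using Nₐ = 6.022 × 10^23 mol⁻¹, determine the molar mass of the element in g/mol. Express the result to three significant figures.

92.9 g/mol

A BCC cell has Z = 2 atoms; a = 3.300 × 10^-8 cm.
M = ρ·N_A·a³/Z = 8.59 × 6.022 × 10²³ × 3.594 × 10^-23 / 2 = 92.9 g/mol.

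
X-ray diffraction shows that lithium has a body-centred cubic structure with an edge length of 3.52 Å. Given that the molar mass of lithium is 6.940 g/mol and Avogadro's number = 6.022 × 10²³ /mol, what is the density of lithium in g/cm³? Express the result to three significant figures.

A BCC unit cell contains Z = 2 atoms.
Cell volume: a³ = (3.52 Å)³ = (3.520 × 10^-8 cm)³ = 4.361 × 10^-23 cm³.
ρ = Z·M/(N_A·a³) = 2 × 6.940 / (6.022 × 10²³ × 4.361 × 10^-23) = 0.5285 g/cm³.

0.528 g/cm³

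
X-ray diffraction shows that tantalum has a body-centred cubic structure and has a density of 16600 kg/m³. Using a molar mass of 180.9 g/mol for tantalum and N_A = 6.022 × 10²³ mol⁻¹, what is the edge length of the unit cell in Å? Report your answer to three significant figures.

3.31 Å

With Z = 2 atoms per BCC cell, a³ = Z·M/(N_A·ρ) = 2 × 180.9 / (6.022 × 10²³ × 16.60 g/cm³) = 3.619 × 10^-23 cm³.
a = (3.619 × 10^-23)^(1/3) = 3.308 × 10^-8 cm = 3.31 Å.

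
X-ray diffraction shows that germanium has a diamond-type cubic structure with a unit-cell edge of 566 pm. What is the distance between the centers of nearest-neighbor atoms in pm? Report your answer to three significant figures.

In a diamond cubic structure, nearest neighbors lie along the body diagonal with √3·a = 8r; the nearest-neighbor distance equals 2r = 0.4330·a.
d = 0.4330 × 566 = 245 pm.

245 pm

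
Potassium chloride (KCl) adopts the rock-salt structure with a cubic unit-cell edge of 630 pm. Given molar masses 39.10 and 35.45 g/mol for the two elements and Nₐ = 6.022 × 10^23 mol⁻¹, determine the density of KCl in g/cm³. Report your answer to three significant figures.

1.98 g/cm³

The rock-salt structure contains Z = 4 formula units per cell; M(KCl) = 39.10 + 35.45 = 74.55 g/mol.
a³ = (6.300 × 10^-8 cm)³ = 2.500 × 10^-22 cm³.
ρ = 4 × 74.55 / (6.022 × 10²³ × 2.500 × 10^-22) = 1.980 g/cm³.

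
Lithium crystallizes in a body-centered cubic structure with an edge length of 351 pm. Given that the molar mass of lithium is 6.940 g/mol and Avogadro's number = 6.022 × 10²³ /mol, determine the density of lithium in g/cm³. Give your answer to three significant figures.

A BCC unit cell contains Z = 2 atoms.
Cell volume: a³ = (351 pm)³ = (3.510 × 10^-8 cm)³ = 4.324 × 10^-23 cm³.
ρ = Z·M/(N_A·a³) = 2 × 6.940 / (6.022 × 10²³ × 4.324 × 10^-23) = 0.5330 g/cm³.

0.533 g/cm³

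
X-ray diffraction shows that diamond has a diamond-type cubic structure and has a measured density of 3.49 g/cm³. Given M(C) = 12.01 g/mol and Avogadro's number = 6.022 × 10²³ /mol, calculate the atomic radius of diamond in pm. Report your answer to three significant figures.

77.4 pm

For a diamond cubic cell (Z = 8), a³ = Z·M/(N_A·ρ) = 8 × 12.01 / (6.022 × 10²³ × 3.490) = 4.572 × 10^-23 cm³, so a = 3.576 × 10^-8 cm = 357.6 pm.
Nearest neighbors lie along the body diagonal with √3·a = 8r, so r = 0.2165 × a = 77.4 pm.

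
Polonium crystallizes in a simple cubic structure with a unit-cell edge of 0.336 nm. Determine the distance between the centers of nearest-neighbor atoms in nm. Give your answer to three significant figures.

In a simple cubic structure, atoms touch along the cell edge, so a = 2r; the nearest-neighbor distance equals 2r = 1.000·a.
d = 1.000 × 0.336 = 0.336 nm.

0.336 nm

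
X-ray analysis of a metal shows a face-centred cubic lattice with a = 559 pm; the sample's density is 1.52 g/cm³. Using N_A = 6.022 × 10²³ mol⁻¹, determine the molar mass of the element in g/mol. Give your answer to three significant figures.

40.0 g/mol

An FCC cell has Z = 4 atoms; a = 5.590 × 10^-8 cm.
M = ρ·N_A·a³/Z = 1.52 × 6.022 × 10²³ × 1.747 × 10^-22 / 4 = 40.0 g/mol.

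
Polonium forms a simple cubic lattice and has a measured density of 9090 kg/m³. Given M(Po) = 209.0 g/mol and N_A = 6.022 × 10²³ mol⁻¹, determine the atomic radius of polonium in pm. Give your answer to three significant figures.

168 pm

For a simple cubic cell (Z = 1), a³ = Z·M/(N_A·ρ) = 1 × 209.0 / (6.022 × 10²³ × 9.090) = 3.818 × 10^-23 cm³, so a = 3.367 × 10^-8 cm = 336.7 pm.
Atoms touch along the cell edge, so a = 2r, so r = 0.5000 × a = 168 pm.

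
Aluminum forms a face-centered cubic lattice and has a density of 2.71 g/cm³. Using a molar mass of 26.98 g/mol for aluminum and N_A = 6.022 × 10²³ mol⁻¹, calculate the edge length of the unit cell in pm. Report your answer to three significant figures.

With Z = 4 atoms per FCC cell, a³ = Z·M/(N_A·ρ) = 4 × 26.98 / (6.022 × 10²³ × 2.710 g/cm³) = 6.613 × 10^-23 cm³.
a = (6.613 × 10^-23)^(1/3) = 4.044 × 10^-8 cm = 404 pm.

404 pm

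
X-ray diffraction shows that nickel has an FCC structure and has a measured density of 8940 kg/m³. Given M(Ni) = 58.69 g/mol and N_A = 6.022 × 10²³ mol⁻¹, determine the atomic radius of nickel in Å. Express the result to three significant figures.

1.24 Å

For an FCC cell (Z = 4), a³ = Z·M/(N_A·ρ) = 4 × 58.69 / (6.022 × 10²³ × 8.940) = 4.361 × 10^-23 cm³, so a = 3.520 × 10^-8 cm = 3.520 Å.
Atoms touch along the face diagonal, so √2·a = 4r, so r = 0.3536 × a = 1.24 Å.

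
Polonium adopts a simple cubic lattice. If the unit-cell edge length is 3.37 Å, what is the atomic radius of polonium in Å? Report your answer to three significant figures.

In a simple cubic lattice, atoms touch along the cell edge, so a = 2r.
r = a/2 = 3.37/2 = 1.69 Å.

1.69 Å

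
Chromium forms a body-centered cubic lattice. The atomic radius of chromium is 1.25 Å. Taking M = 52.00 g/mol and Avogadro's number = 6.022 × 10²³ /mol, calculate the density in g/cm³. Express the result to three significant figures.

In a BCC lattice, atoms touch along the body diagonal, so √3·a = 4r, giving a = 2.887 Å = 2.887 × 10^-8 cm.
With Z = 2, ρ = Z·M/(N_A·a³) = 2 × 52.00 / (6.022 × 10²³ × 2.406 × 10^-23) = 7.179 g/cm³.

7.18 g/cm³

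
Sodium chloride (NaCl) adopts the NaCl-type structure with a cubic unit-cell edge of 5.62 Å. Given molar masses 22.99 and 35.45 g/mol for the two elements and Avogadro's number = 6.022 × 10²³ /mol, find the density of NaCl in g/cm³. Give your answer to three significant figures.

The NaCl-type structure contains Z = 4 formula units per cell; M(NaCl) = 22.99 + 35.45 = 58.44 g/mol.
a³ = (5.620 × 10^-8 cm)³ = 1.775 × 10^-22 cm³.
ρ = 4 × 58.44 / (6.022 × 10²³ × 1.775 × 10^-22) = 2.187 g/cm³.

2.19 g/cm³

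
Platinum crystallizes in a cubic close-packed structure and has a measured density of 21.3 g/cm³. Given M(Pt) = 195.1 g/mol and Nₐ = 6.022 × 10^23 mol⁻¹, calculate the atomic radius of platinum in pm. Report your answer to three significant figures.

139 pm

For an FCC cell (Z = 4), a³ = Z·M/(N_A·ρ) = 4 × 195.1 / (6.022 × 10²³ × 21.30) = 6.084 × 10^-23 cm³, so a = 3.933 × 10^-8 cm = 393.3 pm.
Atoms touch along the face diagonal, so √2·a = 4r, so r = 0.3536 × a = 139 pm.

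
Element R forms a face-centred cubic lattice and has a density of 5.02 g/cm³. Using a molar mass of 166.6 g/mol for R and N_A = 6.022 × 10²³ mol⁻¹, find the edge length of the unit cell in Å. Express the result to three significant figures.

6.04 Å

With Z = 4 atoms per FCC cell, a³ = Z·M/(N_A·ρ) = 4 × 166.6 / (6.022 × 10²³ × 5.020 g/cm³) = 2.204 × 10^-22 cm³.
a = (2.204 × 10^-22)^(1/3) = 6.041 × 10^-8 cm = 6.04 Å.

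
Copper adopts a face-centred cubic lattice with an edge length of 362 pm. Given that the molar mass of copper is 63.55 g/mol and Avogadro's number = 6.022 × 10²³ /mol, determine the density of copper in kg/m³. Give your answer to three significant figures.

An FCC unit cell contains Z = 4 atoms.
Cell volume: a³ = (362 pm)³ = (3.620 × 10^-8 cm)³ = 4.744 × 10^-23 cm³.
ρ = Z·M/(N_A·a³) = 4 × 63.55 / (6.022 × 10²³ × 4.744 × 10^-23) = 8.898 g/cm³ = 8900 kg/m³.

8900 kg/m³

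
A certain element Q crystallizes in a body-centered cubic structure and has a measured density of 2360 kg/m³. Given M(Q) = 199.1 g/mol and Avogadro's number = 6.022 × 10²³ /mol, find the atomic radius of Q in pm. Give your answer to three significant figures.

For a BCC cell (Z = 2), a³ = Z·M/(N_A·ρ) = 2 × 199.1 / (6.022 × 10²³ × 2.360) = 2.802 × 10^-22 cm³, so a = 6.544 × 10^-8 cm = 654.4 pm.
Atoms touch along the body diagonal, so √3·a = 4r, so r = 0.4330 × a = 283 pm.

283 pm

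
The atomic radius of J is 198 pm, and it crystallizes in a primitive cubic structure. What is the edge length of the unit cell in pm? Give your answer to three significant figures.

In a simple cubic lattice, atoms touch along the cell edge, so a = 2r.
a = 2r = 2 × 198 = 396 pm.

396 pm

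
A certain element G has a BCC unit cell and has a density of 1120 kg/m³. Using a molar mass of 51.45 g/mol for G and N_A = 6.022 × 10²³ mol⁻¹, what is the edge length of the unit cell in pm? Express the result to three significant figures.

With Z = 2 atoms per BCC cell, a³ = Z·M/(N_A·ρ) = 2 × 51.45 / (6.022 × 10²³ × 1.120 g/cm³) = 1.526 × 10^-22 cm³.
a = (1.526 × 10^-22)^(1/3) = 5.343 × 10^-8 cm = 534 pm.

534 pm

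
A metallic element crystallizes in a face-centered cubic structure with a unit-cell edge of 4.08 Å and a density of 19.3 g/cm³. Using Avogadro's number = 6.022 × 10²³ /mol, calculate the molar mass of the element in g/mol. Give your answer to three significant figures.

An FCC cell has Z = 4 atoms; a = 4.080 × 10^-8 cm.
M = ρ·N_A·a³/Z = 19.3 × 6.022 × 10²³ × 6.792 × 10^-23 / 4 = 197 g/mol.

197 g/mol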